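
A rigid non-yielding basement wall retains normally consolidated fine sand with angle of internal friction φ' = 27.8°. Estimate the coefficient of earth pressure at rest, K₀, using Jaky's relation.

K₀ = 1 − sin φ' = 1 − sin 27.8° = 0.5336.

0.534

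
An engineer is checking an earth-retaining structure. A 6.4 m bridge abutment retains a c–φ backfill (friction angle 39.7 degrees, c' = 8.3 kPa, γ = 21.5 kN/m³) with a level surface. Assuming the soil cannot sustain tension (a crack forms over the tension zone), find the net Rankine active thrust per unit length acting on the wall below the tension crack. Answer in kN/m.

K_a = 0.2204; √K_a = 0.4695.
Tension-crack depth z_c = 2c/(γ√K_a) = 2×8.3/(21.5×0.4695) = 1.645 m.
σ_a at base = K_a γ H − 2c√K_a = 0.2204×21.5×6.4 − 2×8.3×0.4695 = 22.54 kPa.
P_a = ½ × 22.54 × (H − z_c) = 0.5×22.54×4.755 = 53.59 kN/m.

53.6 kN/m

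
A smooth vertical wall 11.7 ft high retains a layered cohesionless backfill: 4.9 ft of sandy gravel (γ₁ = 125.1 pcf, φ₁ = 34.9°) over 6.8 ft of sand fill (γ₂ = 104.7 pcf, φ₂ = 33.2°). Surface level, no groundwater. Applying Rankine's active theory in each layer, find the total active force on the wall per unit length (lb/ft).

K_a1 = tan²(45°−34.9°/2) = 0.2721; K_a2 = tan²(45°−33.2°/2) = 0.2924.
Layer 1: σ at base = K_a1 γ₁ h₁ = 166.8 psf; P₁ = ½×166.8×4.9 = 408.7.
Layer 2: σ_v at top = γ₁h₁ = 613.0; σ_h top = K_a2×613.0 = 179.2; σ_h base = K_a2×(613.0+104.7×6.8) = 387.4.
P₂ = ½(179.2+387.4)×6.8 = 1926. Total P_a = 408.7+1926 = 2335 lb/ft.

2340 lb/ft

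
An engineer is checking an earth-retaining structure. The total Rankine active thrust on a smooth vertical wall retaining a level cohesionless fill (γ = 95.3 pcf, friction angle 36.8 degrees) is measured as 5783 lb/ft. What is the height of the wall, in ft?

22.0 ft

K_a = 0.2508. P_a = ½ K_a γ H² ⇒ H = √(2P_a/(K_a γ)).
H = √(2×5783/(0.2508×95.3)) = 22.00 ft.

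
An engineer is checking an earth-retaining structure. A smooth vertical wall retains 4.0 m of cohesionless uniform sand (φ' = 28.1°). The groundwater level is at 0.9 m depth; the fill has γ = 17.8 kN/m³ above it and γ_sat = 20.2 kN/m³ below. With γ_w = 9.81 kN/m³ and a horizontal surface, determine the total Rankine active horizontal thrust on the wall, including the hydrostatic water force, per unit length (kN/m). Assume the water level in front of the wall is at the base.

85.5 kN/m

K_a = tan²(45° − φ/2) = 0.3596.
γ' = 20.2 − 9.81 = 10.39 kN/m³. Depth below WT = 3.1 m.
σ'_h at WT = K_a γ d_w = 5.761 kPa; at base = 5.761 + K_a γ' × 3.1 = 17.34 kPa.
P₁ (0–0.9 m) = ½×5.761×0.9 = 2.592. P₂ (0.9–4.0 m) = ½(5.761+17.34)×3.1 = 35.81.
P_w = ½ γ_w h₂² = 0.5×9.81×3.1² = 47.14. Total = 2.592+35.81+47.14 = 85.54 kN/m.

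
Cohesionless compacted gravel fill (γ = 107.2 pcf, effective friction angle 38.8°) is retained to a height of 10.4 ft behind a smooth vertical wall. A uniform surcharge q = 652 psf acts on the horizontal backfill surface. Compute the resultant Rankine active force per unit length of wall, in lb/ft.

2890 lb/ft

K_a = tan²(45° − φ/2) = 0.2296.
Soil triangle: ½ K_a γ H² = 0.5×0.2296×107.2×10.4² = 1331 lb/ft.
Surcharge rectangle: K_a q H = 0.2296×652×10.4 = 1557 lb/ft.
Total = 1331 + 1557 = 2887 lb/ft.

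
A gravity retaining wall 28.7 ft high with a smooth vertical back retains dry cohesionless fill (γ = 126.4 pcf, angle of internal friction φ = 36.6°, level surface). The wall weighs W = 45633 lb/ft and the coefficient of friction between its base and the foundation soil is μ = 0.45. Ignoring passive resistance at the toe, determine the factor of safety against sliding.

K_a = tan²(45° − 36.6°/2) = 0.2530.
P_a = ½K_aγH² = 0.5×0.2530×126.4×28.7² = 13170 lb/ft, acting at H/3 = 9.567 ft above the base.
FS_sliding = μW / P_a = 0.45×45633 / 13170 = 1.559.

1.56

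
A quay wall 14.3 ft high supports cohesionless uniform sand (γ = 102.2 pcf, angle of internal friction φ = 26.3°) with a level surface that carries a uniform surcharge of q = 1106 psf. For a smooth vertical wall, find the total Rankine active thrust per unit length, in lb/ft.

10100 lb/ft

K_a = tan²(45° − φ/2) = 0.3859.
Soil triangle: ½ K_a γ H² = 0.5×0.3859×102.2×14.3² = 4033 lb/ft.
Surcharge rectangle: K_a q H = 0.3859×1106×14.3 = 6104 lb/ft.
Total = 4033 + 6104 = 10140 lb/ft.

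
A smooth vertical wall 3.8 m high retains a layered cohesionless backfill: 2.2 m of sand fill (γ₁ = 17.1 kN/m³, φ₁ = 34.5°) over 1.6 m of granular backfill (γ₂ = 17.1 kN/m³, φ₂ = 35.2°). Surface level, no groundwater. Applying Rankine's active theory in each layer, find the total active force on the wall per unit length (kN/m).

K_a1 = tan²(45°−34.5°/2) = 0.2768; K_a2 = tan²(45°−35.2°/2) = 0.2687.
Layer 1: σ at base = K_a1 γ₁ h₁ = 10.41 kPa; P₁ = ½×10.41×2.2 = 11.45.
Layer 2: σ_v at top = γ₁h₁ = 37.62; σ_h top = K_a2×37.62 = 10.11; σ_h base = K_a2×(37.62+17.1×1.6) = 17.46.
P₂ = ½(10.11+17.46)×1.6 = 22.05. Total P_a = 11.45+22.05 = 33.51 kN/m.

33.5 kN/m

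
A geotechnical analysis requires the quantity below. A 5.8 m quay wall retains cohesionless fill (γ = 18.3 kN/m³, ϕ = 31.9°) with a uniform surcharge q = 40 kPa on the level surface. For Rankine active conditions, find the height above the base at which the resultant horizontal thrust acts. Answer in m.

K_a = 0.3085.
Triangular part P₁ = ½K_aγH² = 94.97 at H/3 = 1.933 m; rectangular part P₂ = K_a q H = 71.58 at H/2 = 2.900 m.
ȳ = (P₁·1.933 + P₂·2.900)/(P₁+P₂) = 2.349 m.

2.35 m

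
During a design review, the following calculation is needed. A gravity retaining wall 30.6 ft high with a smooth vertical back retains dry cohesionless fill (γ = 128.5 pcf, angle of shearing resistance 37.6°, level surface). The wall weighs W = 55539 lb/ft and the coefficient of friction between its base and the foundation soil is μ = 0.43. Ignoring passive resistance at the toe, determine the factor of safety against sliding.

1.64

K_a = tan²(45° − 37.6°/2) = 0.2421.
P_a = ½K_aγH² = 0.5×0.2421×128.5×30.6² = 14570 lb/ft, acting at H/3 = 10.20 ft above the base.
FS_sliding = μW / P_a = 0.43×55539 / 14570 = 1.640.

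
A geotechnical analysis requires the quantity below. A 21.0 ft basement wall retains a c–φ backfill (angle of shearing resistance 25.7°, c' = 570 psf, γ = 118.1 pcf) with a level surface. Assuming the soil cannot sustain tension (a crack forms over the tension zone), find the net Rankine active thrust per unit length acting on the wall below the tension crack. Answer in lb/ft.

742 lb/ft

K_a = 0.3950; √K_a = 0.6285.
Tension-crack depth z_c = 2c/(γ√K_a) = 2×570/(118.1×0.6285) = 15.36 ft.
σ_a at base = K_a γ H − 2c√K_a = 0.3950×118.1×21.0 − 2×570×0.6285 = 263.2 psf.
P_a = ½ × 263.2 × (H − z_c) = 0.5×263.2×5.642 = 742.5 lb/ft.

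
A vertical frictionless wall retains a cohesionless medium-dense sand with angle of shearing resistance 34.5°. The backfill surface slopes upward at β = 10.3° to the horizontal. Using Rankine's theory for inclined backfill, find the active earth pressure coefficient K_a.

0.289

K_a = cos β · (cos β − √(cos²β − cos²φ)) / (cos β + √(cos²β − cos²φ)).
cos β = 0.9839, cos φ = 0.8241, √(cos²β − cos²φ) = 0.5374.
K_a = 0.9839 × (0.9839 − 0.5374)/(0.9839 + 0.5374) = 0.2887.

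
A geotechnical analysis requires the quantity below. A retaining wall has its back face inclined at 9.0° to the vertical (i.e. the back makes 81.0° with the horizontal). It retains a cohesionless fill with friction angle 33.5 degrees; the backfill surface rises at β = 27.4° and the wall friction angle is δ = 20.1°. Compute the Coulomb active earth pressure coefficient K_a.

0.557

K_a = sin²(α+φ) / [sin²α · sin(α−δ) · (1 + √{sin(φ+δ)sin(φ−β) / (sin(α−δ)sin(α+β))})²].
With α = 81.0°, φ = 33.5°, δ = 20.1°, β = 27.4°: K_a = 0.5565.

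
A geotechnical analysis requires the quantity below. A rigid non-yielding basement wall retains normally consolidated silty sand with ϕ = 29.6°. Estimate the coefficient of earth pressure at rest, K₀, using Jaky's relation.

0.506

K₀ = 1 − sin φ' = 1 − sin 29.6° = 0.5061.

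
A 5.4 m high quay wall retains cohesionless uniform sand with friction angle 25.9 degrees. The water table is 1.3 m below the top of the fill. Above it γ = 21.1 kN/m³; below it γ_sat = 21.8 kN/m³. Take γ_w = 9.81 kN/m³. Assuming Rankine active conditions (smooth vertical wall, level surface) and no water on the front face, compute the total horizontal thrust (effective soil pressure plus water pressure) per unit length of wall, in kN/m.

K_a = tan²(45° − φ/2) = 0.3920.
γ' = 21.8 − 9.81 = 11.99 kN/m³. Depth below WT = 4.1 m.
σ'_h at WT = K_a γ d_w = 10.75 kPa; at base = 10.75 + K_a γ' × 4.1 = 30.02 kPa.
P₁ (0–1.3 m) = ½×10.75×1.3 = 6.989. P₂ (1.3–5.4 m) = ½(10.75+30.02)×4.1 = 83.59.
P_w = ½ γ_w h₂² = 0.5×9.81×4.1² = 82.45. Total = 6.989+83.59+82.45 = 173.0 kN/m.

173 kN/m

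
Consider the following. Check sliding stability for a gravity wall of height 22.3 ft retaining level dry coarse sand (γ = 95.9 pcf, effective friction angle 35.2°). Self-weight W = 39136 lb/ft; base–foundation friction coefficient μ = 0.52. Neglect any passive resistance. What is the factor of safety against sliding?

K_a = tan²(45° − 35.2°/2) = 0.2687.
P_a = ½K_aγH² = 0.5×0.2687×95.9×22.3² = 6407 lb/ft, acting at H/3 = 7.433 ft above the base.
FS_sliding = μW / P_a = 0.52×39136 / 6407 = 3.176.

3.18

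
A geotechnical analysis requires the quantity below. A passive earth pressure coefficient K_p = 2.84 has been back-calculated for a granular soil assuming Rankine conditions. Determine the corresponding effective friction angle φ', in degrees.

K_p = (1+sin φ)/(1−sin φ) ⇒ sin φ = (K_p − 1)/(K_p + 1) = 0.4792.
φ = arcsin(0.4792) = 28.63°.

28.6°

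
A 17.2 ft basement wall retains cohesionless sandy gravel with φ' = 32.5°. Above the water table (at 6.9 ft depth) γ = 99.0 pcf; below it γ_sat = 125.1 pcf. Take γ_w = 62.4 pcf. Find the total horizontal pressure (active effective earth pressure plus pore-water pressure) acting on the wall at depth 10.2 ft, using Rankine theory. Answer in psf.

K_a = (1 − sin φ)/(1 + sin φ) = 0.3010.
γ' = 125.1 − 62.4 = 62.70 pcf.
Effective vertical stress at 10.2 ft: σ'_v = 99.0×6.9 + 62.70×3.30 = 890.0 psf.
σ'_h = K_a σ'_v = 0.3010 × 890.0 = 267.9 psf; u = γ_w × 3.30 = 205.9 psf.
Total σ_h = 267.9 + 205.9 = 473.8 psf.

474 psf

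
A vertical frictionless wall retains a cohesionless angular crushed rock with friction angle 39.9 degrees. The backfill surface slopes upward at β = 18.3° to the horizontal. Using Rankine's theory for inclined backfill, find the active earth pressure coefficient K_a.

K_a = cos β · (cos β − √(cos²β − cos²φ)) / (cos β + √(cos²β − cos²φ)).
cos β = 0.9494, cos φ = 0.7672, √(cos²β − cos²φ) = 0.5593.
K_a = 0.9494 × (0.9494 − 0.5593)/(0.9494 + 0.5593) = 0.2455.

0.245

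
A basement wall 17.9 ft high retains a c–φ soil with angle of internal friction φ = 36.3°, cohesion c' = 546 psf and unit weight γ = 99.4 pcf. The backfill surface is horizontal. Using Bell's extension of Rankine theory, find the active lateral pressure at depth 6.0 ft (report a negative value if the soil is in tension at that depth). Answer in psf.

K_a = (1 − sin φ)/(1 + sin φ) = 0.2563.
σ_a = K_a γ z − 2c√K_a = 0.2563×99.4×6.0 − 2×546×0.5062 = -400.0 psf.

-400 psf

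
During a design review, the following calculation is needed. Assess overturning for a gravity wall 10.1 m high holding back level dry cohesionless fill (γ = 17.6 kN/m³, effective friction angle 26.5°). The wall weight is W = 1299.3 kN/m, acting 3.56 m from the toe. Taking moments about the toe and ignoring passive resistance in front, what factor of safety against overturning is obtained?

K_a = tan²(45° − 26.5°/2) = 0.3829.
P_a = ½K_aγH² = 0.5×0.3829×17.6×10.1² = 343.8 kN/m, acting at H/3 = 3.367 m above the base.
Overturning moment M_o = P_a × H/3 = 343.8 × 3.367 = 1157.
Resisting moment M_r = W × 3.56 = 1299.3 × 3.56 = 4626.
FS_overturning = M_r/M_o = 4626/1157 = 3.997.

4.00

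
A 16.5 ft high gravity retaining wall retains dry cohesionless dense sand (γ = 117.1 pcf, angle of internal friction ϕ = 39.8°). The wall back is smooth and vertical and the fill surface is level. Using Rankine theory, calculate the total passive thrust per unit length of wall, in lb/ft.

72600 lb/ft

K_p = tan²(45° + φ/2) = 4.557.
P_p = ½ K_p γ H² = 0.5 × 4.557 × 117.1 × 16.5² = 72640 lb/ft.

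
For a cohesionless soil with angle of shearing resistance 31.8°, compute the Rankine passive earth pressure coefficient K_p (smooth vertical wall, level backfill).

3.23

K_p = (1 + sin φ)/(1 − sin φ) = tan²(45° + 31.8°/2) = 3.228.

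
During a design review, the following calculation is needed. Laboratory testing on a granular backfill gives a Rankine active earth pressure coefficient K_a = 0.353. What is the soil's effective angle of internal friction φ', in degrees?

K_a = tan²(45° − φ/2) ⇒ 45° − φ/2 = arctan(√0.353) = 30.72°.
φ = 2(45° − 30.72°) = 28.57°.

28.6°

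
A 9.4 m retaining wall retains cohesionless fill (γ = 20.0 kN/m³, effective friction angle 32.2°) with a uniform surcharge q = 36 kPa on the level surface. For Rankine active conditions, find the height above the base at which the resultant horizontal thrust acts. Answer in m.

K_a = 0.3047.
Triangular part P₁ = ½K_aγH² = 269.3 at H/3 = 3.133 m; rectangular part P₂ = K_a q H = 103.1 at H/2 = 4.700 m.
ȳ = (P₁·3.133 + P₂·4.700)/(P₁+P₂) = 3.567 m.

3.57 m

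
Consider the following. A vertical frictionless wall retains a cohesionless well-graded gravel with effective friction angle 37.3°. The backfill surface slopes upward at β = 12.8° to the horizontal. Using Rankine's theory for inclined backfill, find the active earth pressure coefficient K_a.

K_a = cos β · (cos β − √(cos²β − cos²φ)) / (cos β + √(cos²β − cos²φ)).
cos β = 0.9751, cos φ = 0.7955, √(cos²β − cos²φ) = 0.5640.
K_a = 0.9751 × (0.9751 − 0.5640)/(0.9751 + 0.5640) = 0.2605.

0.260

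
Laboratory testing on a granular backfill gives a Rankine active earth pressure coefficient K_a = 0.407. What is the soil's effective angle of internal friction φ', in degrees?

K_a = tan²(45° − φ/2) ⇒ 45° − φ/2 = arctan(√0.407) = 32.54°.
φ = 2(45° − 32.54°) = 24.93°.

24.9°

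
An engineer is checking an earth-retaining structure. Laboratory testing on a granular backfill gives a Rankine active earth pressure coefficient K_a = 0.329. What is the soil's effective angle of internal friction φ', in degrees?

30.3°

K_a = tan²(45° − φ/2) ⇒ 45° − φ/2 = arctan(√0.329) = 29.84°.
φ = 2(45° − 29.84°) = 30.32°.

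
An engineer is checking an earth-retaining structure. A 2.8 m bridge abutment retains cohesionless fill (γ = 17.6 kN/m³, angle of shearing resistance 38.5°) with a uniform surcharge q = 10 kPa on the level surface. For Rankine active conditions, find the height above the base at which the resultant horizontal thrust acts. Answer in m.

1.07 m

K_a = 0.2327.
Triangular part P₁ = ½K_aγH² = 16.05 at H/3 = 0.9333 m; rectangular part P₂ = K_a q H = 6.514 at H/2 = 1.400 m.
ȳ = (P₁·0.9333 + P₂·1.400)/(P₁+P₂) = 1.068 m.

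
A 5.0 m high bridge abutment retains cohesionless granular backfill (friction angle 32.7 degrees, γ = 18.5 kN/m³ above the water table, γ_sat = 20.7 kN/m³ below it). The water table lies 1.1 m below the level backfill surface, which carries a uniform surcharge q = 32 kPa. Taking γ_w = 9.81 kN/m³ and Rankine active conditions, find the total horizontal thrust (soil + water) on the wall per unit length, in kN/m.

174 kN/m

K_a = tan²(45° − φ/2) = 0.2985.
γ' = 20.7 − 9.81 = 10.89 kN/m³. h₂ = H − d_w = 3.9 m.
σ'_h: at surface K_a·q = 9.552; at WT K_a(q+γd_w) = 15.63; at base K_a(q+γd_w+γ'h₂) = 28.30 kPa.
P₁ = ½(9.552+15.63)×1.1 = 13.85; P₂ = ½(15.63+28.30)×3.9 = 85.66; P_w = ½γ_w h₂² = 74.61.
Total = 13.85+85.66+74.61 = 174.1 kN/m.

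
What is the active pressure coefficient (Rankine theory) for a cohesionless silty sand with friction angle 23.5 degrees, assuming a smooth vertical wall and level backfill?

K_a = (1 − sin φ)/(1 + sin φ) = (1 − sin 23.5°)/(1 + sin 23.5°) = 0.4298.

0.430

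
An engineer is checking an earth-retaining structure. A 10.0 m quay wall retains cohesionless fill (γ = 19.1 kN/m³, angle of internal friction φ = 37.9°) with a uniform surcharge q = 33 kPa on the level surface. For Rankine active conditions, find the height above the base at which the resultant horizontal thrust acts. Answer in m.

3.76 m

K_a = 0.2389.
Triangular part P₁ = ½K_aγH² = 228.2 at H/3 = 3.333 m; rectangular part P₂ = K_a q H = 78.85 at H/2 = 5.000 m.
ȳ = (P₁·3.333 + P₂·5.000)/(P₁+P₂) = 3.761 m.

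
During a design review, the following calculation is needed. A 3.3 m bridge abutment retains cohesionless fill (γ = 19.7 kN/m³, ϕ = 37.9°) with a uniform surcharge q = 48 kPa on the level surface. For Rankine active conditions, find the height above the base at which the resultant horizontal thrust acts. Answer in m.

K_a = 0.2389.
Triangular part P₁ = ½K_aγH² = 25.63 at H/3 = 1.100 m; rectangular part P₂ = K_a q H = 37.85 at H/2 = 1.650 m.
ȳ = (P₁·1.100 + P₂·1.650)/(P₁+P₂) = 1.428 m.

1.43 m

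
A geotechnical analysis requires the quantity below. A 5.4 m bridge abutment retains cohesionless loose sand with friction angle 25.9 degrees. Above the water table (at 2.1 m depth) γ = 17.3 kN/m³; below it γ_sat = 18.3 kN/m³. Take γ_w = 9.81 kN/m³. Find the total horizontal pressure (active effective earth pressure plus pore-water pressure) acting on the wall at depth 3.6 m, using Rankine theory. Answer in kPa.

33.9 kPa

K_a = (1 − sin φ)/(1 + sin φ) = 0.3920.
γ' = 18.3 − 9.81 = 8.490 kN/m³.
Effective vertical stress at 3.6 m: σ'_v = 17.3×2.1 + 8.490×1.50 = 49.07 kPa.
σ'_h = K_a σ'_v = 0.3920 × 49.07 = 19.23 kPa; u = γ_w × 1.50 = 14.71 kPa.
Total σ_h = 19.23 + 14.71 = 33.95 kPa.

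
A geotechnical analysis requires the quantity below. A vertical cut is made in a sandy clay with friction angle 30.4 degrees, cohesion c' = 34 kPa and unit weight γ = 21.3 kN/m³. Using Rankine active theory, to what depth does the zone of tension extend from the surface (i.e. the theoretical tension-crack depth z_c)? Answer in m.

K_a = tan²(45° − 30.4°/2) = 0.3280; √K_a = 0.5727.
The active pressure is zero where K_a γ z = 2c√K_a, so z_c = 2c/(γ√K_a) = 2×34/(21.3×0.5727) = 5.574 m.

5.57 m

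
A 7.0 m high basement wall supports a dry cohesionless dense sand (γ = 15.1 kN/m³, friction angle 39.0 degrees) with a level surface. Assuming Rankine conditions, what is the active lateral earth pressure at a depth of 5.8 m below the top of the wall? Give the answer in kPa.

19.9 kPa

K_a = (1 − sin φ)/(1 + sin φ) = 0.2275.
σ_h = K_a γ z = 0.2275 × 15.1 × 5.8 = 19.92 kPa.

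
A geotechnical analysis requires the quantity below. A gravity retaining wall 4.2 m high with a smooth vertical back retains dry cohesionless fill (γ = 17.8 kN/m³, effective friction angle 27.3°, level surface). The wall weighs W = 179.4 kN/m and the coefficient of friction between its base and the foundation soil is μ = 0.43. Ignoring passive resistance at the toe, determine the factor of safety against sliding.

K_a = tan²(45° − 27.3°/2) = 0.3711.
P_a = ½K_aγH² = 0.5×0.3711×17.8×4.2² = 58.27 kN/m, acting at H/3 = 1.400 m above the base.
FS_sliding = μW / P_a = 0.43×179.4 / 58.27 = 1.324.

1.32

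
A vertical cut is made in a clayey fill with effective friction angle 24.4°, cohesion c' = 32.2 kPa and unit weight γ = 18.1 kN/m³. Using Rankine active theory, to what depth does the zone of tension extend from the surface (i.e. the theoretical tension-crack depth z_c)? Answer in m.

5.52 m

K_a = tan²(45° − 24.4°/2) = 0.4153; √K_a = 0.6445.
The active pressure is zero where K_a γ z = 2c√K_a, so z_c = 2c/(γ√K_a) = 2×32.2/(18.1×0.6445) = 5.521 m.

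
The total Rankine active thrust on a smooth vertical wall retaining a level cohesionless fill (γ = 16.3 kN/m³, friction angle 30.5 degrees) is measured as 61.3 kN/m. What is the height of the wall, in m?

K_a = 0.3267. P_a = ½ K_a γ H² ⇒ H = √(2P_a/(K_a γ)).
H = √(2×61.3/(0.3267×16.3)) = 4.798 m.

4.80 m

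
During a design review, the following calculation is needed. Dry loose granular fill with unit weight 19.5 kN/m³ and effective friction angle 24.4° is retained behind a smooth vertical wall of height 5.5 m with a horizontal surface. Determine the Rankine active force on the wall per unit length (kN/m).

K_a = tan²(45° − φ/2) = 0.4153.
P_a = ½ K_a γ H² = 0.5 × 0.4153 × 19.5 × 5.5² = 122.5 kN/m.

122 kN/m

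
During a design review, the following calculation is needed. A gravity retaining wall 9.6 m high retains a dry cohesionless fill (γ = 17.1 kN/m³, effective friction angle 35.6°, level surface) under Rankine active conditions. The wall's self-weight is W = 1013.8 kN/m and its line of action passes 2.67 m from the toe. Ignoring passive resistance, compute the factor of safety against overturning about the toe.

4.06

K_a = tan²(45° − 35.6°/2) = 0.2641.
P_a = ½K_aγH² = 0.5×0.2641×17.1×9.6² = 208.1 kN/m, acting at H/3 = 3.200 m above the base.
Overturning moment M_o = P_a × H/3 = 208.1 × 3.200 = 666.0.
Resisting moment M_r = W × 2.67 = 1013.8 × 2.67 = 2707.
FS_overturning = M_r/M_o = 2707/666.0 = 4.064.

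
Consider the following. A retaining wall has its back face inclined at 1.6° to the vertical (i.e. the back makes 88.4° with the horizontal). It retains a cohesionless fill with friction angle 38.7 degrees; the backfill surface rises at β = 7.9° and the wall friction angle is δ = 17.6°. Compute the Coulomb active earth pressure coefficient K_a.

K_a = sin²(α+φ) / [sin²α · sin(α−δ) · (1 + √{sin(φ+δ)sin(φ−β) / (sin(α−δ)sin(α+β))})²].
With α = 88.4°, φ = 38.7°, δ = 17.6°, β = 7.9°: K_a = 0.2407.

0.241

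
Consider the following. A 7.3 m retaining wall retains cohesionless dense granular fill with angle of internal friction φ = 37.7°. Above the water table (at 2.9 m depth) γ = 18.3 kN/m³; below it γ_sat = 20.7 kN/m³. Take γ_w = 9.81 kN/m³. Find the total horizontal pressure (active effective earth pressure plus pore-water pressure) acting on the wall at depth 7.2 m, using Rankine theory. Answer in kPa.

66.3 kPa

K_a = (1 − sin φ)/(1 + sin φ) = 0.2411.
γ' = 20.7 − 9.81 = 10.89 kN/m³.
Effective vertical stress at 7.2 m: σ'_v = 18.3×2.9 + 10.89×4.30 = 99.90 kPa.
σ'_h = K_a σ'_v = 0.2411 × 99.90 = 24.08 kPa; u = γ_w × 4.30 = 42.18 kPa.
Total σ_h = 24.08 + 42.18 = 66.26 kPa.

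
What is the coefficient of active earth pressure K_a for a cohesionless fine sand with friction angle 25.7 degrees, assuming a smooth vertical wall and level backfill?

0.395

K_a = (1 − sin φ)/(1 + sin φ) = (1 − sin 25.7°)/(1 + sin 25.7°) = 0.3950.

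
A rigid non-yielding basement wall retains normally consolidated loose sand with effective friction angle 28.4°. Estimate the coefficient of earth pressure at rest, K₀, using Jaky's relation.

K₀ = 1 − sin φ' = 1 − sin 28.4° = 0.5244.

0.524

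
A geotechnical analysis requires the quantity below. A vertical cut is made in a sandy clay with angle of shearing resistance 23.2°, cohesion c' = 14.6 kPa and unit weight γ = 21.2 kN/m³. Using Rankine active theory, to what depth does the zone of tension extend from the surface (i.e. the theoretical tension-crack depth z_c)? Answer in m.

2.09 m

K_a = tan²(45° − 23.2°/2) = 0.4348; √K_a = 0.6594.
The active pressure is zero where K_a γ z = 2c√K_a, so z_c = 2c/(γ√K_a) = 2×14.6/(21.2×0.6594) = 2.089 m.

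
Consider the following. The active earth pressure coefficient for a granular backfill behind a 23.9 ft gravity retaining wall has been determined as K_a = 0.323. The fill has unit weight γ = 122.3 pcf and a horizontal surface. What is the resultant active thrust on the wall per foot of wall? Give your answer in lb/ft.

11300 lb/ft

P = ½ K_a γ H² = 0.5 × 0.323 × 122.3 × 23.9² = 11280 lb/ft.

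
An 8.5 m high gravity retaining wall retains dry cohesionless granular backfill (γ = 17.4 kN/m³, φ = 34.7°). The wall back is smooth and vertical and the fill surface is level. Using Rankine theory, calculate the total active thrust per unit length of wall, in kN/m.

K_a = tan²(45° − φ/2) = 0.2745.
P_a = ½ K_a γ H² = 0.5 × 0.2745 × 17.4 × 8.5² = 172.5 kN/m.

173 kN/m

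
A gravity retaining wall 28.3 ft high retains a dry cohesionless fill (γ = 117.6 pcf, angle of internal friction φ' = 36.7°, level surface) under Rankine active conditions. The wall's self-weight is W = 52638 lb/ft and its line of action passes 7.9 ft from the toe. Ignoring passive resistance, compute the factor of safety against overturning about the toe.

3.72

K_a = tan²(45° − 36.7°/2) = 0.2519.
P_a = ½K_aγH² = 0.5×0.2519×117.6×28.3² = 11860 lb/ft, acting at H/3 = 9.433 ft above the base.
Overturning moment M_o = P_a × H/3 = 11860 × 9.433 = 111900.
Resisting moment M_r = W × 7.9 = 52638 × 7.9 = 415800.
FS_overturning = M_r/M_o = 415800/111900 = 3.717.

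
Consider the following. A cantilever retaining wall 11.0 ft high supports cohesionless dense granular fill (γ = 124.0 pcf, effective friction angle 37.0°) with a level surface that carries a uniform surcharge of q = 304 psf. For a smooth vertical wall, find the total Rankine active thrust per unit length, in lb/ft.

K_a = tan²(45° − φ/2) = 0.2486.
Soil triangle: ½ K_a γ H² = 0.5×0.2486×124.0×11.0² = 1865 lb/ft.
Surcharge rectangle: K_a q H = 0.2486×304×11.0 = 831.3 lb/ft.
Total = 1865 + 831.3 = 2696 lb/ft.

2700 lb/ft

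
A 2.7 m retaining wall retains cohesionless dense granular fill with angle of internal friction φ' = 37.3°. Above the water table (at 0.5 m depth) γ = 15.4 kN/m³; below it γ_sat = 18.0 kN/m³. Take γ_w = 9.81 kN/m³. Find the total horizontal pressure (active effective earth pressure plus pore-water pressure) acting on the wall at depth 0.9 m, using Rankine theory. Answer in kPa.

6.62 kPa

K_a = (1 − sin φ)/(1 + sin φ) = 0.2453.
γ' = 18.0 − 9.81 = 8.190 kN/m³.
Effective vertical stress at 0.9 m: σ'_v = 15.4×0.5 + 8.190×0.400 = 10.98 kPa.
σ'_h = K_a σ'_v = 0.2453 × 10.98 = 2.693 kPa; u = γ_w × 0.400 = 3.924 kPa.
Total σ_h = 2.693 + 3.924 = 6.617 kPa.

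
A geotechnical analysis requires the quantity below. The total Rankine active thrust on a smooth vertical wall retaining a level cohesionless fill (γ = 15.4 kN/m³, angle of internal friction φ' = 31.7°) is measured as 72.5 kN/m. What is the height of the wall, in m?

K_a = 0.3111. P_a = ½ K_a γ H² ⇒ H = √(2P_a/(K_a γ)).
H = √(2×72.5/(0.3111×15.4)) = 5.502 m.

5.50 m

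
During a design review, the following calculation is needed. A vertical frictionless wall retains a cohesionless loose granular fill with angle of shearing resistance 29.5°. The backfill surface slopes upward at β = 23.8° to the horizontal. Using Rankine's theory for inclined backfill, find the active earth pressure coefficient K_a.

0.484

K_a = cos β · (cos β − √(cos²β − cos²φ)) / (cos β + √(cos²β − cos²φ)).
cos β = 0.9150, cos φ = 0.8704, √(cos²β − cos²φ) = 0.2822.
K_a = 0.9150 × (0.9150 − 0.2822)/(0.9150 + 0.2822) = 0.4836.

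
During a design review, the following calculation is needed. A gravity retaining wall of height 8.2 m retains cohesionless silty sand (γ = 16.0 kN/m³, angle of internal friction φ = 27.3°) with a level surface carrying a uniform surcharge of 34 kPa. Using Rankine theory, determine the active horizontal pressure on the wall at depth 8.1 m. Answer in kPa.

K_a = (1 − sin φ)/(1 + sin φ) = 0.3711.
σ_v = γz + q = 16.0 × 8.1 + 34 = 163.6 kPa.
σ_h = K_a σ_v = 0.3711 × 163.6 = 60.72 kPa.

60.7 kPa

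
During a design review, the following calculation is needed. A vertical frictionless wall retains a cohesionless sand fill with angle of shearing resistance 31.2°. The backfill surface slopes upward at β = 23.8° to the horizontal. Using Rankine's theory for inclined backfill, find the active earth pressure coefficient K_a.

K_a = cos β · (cos β − √(cos²β − cos²φ)) / (cos β + √(cos²β − cos²φ)).
cos β = 0.9150, cos φ = 0.8554, √(cos²β − cos²φ) = 0.3248.
K_a = 0.9150 × (0.9150 − 0.3248)/(0.9150 + 0.3248) = 0.4355.

0.436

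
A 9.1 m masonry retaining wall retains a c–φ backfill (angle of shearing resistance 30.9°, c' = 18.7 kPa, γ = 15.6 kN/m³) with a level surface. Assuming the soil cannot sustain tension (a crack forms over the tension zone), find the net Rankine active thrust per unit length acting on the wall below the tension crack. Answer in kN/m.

K_a = 0.3214; √K_a = 0.5669.
Tension-crack depth z_c = 2c/(γ√K_a) = 2×18.7/(15.6×0.5669) = 4.229 m.
σ_a at base = K_a γ H − 2c√K_a = 0.3214×15.6×9.1 − 2×18.7×0.5669 = 24.42 kPa.
P_a = ½ × 24.42 × (H − z_c) = 0.5×24.42×4.871 = 59.49 kN/m.

59.5 kN/m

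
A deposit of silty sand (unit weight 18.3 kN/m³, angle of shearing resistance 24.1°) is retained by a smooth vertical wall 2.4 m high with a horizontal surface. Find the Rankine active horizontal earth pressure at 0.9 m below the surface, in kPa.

K_a = (1 − sin φ)/(1 + sin φ) = 0.4201.
σ_h = K_a γ z = 0.4201 × 18.3 × 0.9 = 6.919 kPa.

6.92 kPa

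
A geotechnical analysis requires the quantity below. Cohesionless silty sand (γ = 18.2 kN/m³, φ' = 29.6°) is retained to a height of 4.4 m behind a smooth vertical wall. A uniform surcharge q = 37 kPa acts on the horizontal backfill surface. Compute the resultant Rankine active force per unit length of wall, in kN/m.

K_a = tan²(45° − φ/2) = 0.3387.
Soil triangle: ½ K_a γ H² = 0.5×0.3387×18.2×4.4² = 59.68 kN/m.
Surcharge rectangle: K_a q H = 0.3387×37×4.4 = 55.15 kN/m.
Total = 59.68 + 55.15 = 114.8 kN/m.

115 kN/m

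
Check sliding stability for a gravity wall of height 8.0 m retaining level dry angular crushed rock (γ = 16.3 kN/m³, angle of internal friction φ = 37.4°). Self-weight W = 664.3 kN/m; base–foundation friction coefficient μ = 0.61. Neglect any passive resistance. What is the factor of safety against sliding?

K_a = tan²(45° − 37.4°/2) = 0.2443.
P_a = ½K_aγH² = 0.5×0.2443×16.3×8.0² = 127.4 kN/m, acting at H/3 = 2.667 m above the base.
FS_sliding = μW / P_a = 0.61×664.3 / 127.4 = 3.181.

3.18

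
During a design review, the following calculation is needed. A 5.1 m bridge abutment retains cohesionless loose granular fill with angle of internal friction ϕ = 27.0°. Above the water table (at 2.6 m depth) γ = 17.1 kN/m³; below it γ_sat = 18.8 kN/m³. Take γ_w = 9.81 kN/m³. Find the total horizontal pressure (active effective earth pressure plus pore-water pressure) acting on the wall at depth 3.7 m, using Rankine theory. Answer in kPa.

31.2 kPa

K_a = (1 − sin φ)/(1 + sin φ) = 0.3755.
γ' = 18.8 − 9.81 = 8.990 kN/m³.
Effective vertical stress at 3.7 m: σ'_v = 17.1×2.6 + 8.990×1.10 = 54.35 kPa.
σ'_h = K_a σ'_v = 0.3755 × 54.35 = 20.41 kPa; u = γ_w × 1.10 = 10.79 kPa.
Total σ_h = 20.41 + 10.79 = 31.20 kPa.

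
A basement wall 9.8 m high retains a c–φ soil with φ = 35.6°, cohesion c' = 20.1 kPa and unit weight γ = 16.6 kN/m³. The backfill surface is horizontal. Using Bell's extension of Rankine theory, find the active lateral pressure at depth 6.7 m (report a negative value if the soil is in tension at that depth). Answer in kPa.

K_a = (1 − sin φ)/(1 + sin φ) = 0.2641.
σ_a = K_a γ z − 2c√K_a = 0.2641×16.6×6.7 − 2×20.1×0.5139 = 8.716 kPa.

8.72 kPa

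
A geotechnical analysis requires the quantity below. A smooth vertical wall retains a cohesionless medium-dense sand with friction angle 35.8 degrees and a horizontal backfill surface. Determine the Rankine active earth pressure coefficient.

K_a = tan²(45° − φ/2) = tan²(27.10°) = 0.2619.

0.262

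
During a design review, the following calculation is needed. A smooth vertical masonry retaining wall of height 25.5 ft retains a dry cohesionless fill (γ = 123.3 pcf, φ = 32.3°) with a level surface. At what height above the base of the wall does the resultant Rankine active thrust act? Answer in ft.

K_a = 0.3035.
The pressure distribution is triangular, so the resultant acts at H/3 above the base = 25.5/3 = 8.500 ft.

8.50 ft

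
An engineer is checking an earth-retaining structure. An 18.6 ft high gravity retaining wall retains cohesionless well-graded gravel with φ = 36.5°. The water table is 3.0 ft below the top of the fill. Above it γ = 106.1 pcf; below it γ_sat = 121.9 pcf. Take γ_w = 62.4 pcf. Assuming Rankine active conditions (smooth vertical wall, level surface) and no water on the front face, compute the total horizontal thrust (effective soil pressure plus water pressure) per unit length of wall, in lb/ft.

10800 lb/ft

K_a = tan²(45° − φ/2) = 0.2541.
γ' = 121.9 − 62.4 = 59.50 pcf. Depth below WT = 15.6 ft.
σ'_h at WT = K_a γ d_w = 80.87 psf; at base = 80.87 + K_a γ' × 15.6 = 316.7 psf.
P₁ (0–3.0 ft) = ½×80.87×3.0 = 121.3. P₂ (3.0–18.6 ft) = ½(80.87+316.7)×15.6 = 3101.
P_w = ½ γ_w h₂² = 0.5×62.4×15.6² = 7593. Total = 121.3+3101+7593 = 10820 lb/ft.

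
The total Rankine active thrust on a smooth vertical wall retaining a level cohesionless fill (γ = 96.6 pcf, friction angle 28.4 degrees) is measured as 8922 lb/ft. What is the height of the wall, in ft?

22.8 ft

K_a = 0.3554. P_a = ½ K_a γ H² ⇒ H = √(2P_a/(K_a γ)).
H = √(2×8922/(0.3554×96.6)) = 22.80 ft.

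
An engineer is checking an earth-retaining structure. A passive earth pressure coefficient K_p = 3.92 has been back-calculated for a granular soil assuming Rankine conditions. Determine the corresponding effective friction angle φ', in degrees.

36.4°

K_p = (1+sin φ)/(1−sin φ) ⇒ sin φ = (K_p − 1)/(K_p + 1) = 0.5935.
φ = arcsin(0.5935) = 36.41°.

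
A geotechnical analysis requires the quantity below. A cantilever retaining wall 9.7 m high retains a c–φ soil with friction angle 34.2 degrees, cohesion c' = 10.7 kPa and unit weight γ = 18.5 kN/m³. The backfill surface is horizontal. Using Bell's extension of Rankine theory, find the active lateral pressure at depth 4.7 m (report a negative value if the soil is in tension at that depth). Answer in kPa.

K_a = (1 − sin φ)/(1 + sin φ) = 0.2803.
σ_a = K_a γ z − 2c√K_a = 0.2803×18.5×4.7 − 2×10.7×0.5295 = 13.04 kPa.

13.0 kPa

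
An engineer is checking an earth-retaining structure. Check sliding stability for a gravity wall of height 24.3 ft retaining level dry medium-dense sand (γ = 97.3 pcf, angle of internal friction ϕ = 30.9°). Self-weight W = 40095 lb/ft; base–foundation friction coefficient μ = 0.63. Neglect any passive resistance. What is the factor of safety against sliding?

2.74

K_a = tan²(45° − 30.9°/2) = 0.3214.
P_a = ½K_aγH² = 0.5×0.3214×97.3×24.3² = 9233 lb/ft, acting at H/3 = 8.100 ft above the base.
FS_sliding = μW / P_a = 0.63×40095 / 9233 = 2.736.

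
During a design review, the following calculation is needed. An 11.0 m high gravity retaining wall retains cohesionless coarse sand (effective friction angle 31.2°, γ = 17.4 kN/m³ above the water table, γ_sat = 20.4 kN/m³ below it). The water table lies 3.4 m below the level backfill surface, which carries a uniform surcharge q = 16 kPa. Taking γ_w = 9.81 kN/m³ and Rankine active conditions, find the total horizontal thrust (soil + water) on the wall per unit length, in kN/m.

611 kN/m

K_a = tan²(45° − φ/2) = 0.3175.
γ' = 20.4 − 9.81 = 10.59 kN/m³. h₂ = H − d_w = 7.6 m.
σ'_h: at surface K_a·q = 5.080; at WT K_a(q+γd_w) = 23.86; at base K_a(q+γd_w+γ'h₂) = 49.42 kPa.
P₁ = ½(5.080+23.86)×3.4 = 49.20; P₂ = ½(23.86+49.42)×7.6 = 278.5; P_w = ½γ_w h₂² = 283.3.
Total = 49.20+278.5+283.3 = 611.0 kN/m.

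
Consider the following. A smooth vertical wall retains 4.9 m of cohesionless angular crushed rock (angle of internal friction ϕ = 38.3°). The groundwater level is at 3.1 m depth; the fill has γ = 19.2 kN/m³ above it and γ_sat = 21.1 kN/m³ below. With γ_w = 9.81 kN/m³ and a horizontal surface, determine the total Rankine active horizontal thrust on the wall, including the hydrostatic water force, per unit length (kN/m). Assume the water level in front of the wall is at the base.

67.0 kN/m

K_a = tan²(45° − φ/2) = 0.2347.
γ' = 21.1 − 9.81 = 11.29 kN/m³. Depth below WT = 1.8 m.
σ'_h at WT = K_a γ d_w = 13.97 kPa; at base = 13.97 + K_a γ' × 1.8 = 18.74 kPa.
P₁ (0–3.1 m) = ½×13.97×3.1 = 21.66. P₂ (3.1–4.9 m) = ½(13.97+18.74)×1.8 = 29.44.
P_w = ½ γ_w h₂² = 0.5×9.81×1.8² = 15.89. Total = 21.66+29.44+15.89 = 66.99 kN/m.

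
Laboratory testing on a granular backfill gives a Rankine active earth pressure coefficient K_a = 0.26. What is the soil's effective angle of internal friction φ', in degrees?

36.0°

K_a = tan²(45° − φ/2) ⇒ 45° − φ/2 = arctan(√0.26) = 27.02°.
φ = 2(45° − 27.02°) = 35.97°.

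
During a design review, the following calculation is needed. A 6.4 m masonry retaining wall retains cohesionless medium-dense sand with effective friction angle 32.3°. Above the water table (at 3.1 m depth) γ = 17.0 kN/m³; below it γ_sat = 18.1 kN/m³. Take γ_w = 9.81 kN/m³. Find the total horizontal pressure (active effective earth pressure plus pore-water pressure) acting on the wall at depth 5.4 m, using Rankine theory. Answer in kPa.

44.3 kPa

K_a = (1 − sin φ)/(1 + sin φ) = 0.3035.
γ' = 18.1 − 9.81 = 8.290 kN/m³.
Effective vertical stress at 5.4 m: σ'_v = 17.0×3.1 + 8.290×2.30 = 71.77 kPa.
σ'_h = K_a σ'_v = 0.3035 × 71.77 = 21.78 kPa; u = γ_w × 2.30 = 22.56 kPa.
Total σ_h = 21.78 + 22.56 = 44.34 kPa.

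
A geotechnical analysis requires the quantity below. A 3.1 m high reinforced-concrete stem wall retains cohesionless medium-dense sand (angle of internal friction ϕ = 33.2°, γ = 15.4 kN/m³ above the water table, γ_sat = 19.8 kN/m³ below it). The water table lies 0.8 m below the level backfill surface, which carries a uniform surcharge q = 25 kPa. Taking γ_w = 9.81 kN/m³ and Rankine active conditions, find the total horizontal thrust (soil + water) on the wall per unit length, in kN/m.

K_a = tan²(45° − φ/2) = 0.2924.
γ' = 19.8 − 9.81 = 9.990 kN/m³. h₂ = H − d_w = 2.3 m.
σ'_h: at surface K_a·q = 7.309; at WT K_a(q+γd_w) = 10.91; at base K_a(q+γd_w+γ'h₂) = 17.63 kPa.
P₁ = ½(7.309+10.91)×0.8 = 7.288; P₂ = ½(10.91+17.63)×2.3 = 32.82; P_w = ½γ_w h₂² = 25.95.
Total = 7.288+32.82+25.95 = 66.05 kN/m.

66.1 kN/m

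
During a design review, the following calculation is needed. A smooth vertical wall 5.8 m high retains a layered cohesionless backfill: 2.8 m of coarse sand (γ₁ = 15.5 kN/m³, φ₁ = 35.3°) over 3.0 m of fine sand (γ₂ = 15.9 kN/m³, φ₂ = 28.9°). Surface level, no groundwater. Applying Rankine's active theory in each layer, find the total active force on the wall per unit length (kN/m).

K_a1 = tan²(45°−35.3°/2) = 0.2675; K_a2 = tan²(45°−28.9°/2) = 0.3484.
Layer 1: σ at base = K_a1 γ₁ h₁ = 11.61 kPa; P₁ = ½×11.61×2.8 = 16.26.
Layer 2: σ_v at top = γ₁h₁ = 43.40; σ_h top = K_a2×43.40 = 15.12; σ_h base = K_a2×(43.40+15.9×3.0) = 31.74.
P₂ = ½(15.12+31.74)×3.0 = 70.28. Total P_a = 16.26+70.28 = 86.54 kN/m.

86.5 kN/m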